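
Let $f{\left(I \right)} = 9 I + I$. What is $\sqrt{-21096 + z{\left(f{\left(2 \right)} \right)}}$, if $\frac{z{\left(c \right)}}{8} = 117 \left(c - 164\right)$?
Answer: $6 i \sqrt{4330} \approx 394.82 i$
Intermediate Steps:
$f{\left(I \right)} = 10 I$
$z{\left(c \right)} = -153504 + 936 c$ ($z{\left(c \right)} = 8 \cdot 117 \left(c - 164\right) = 8 \cdot 117 \left(-164 + c\right) = 8 \left(-19188 + 117 c\right) = -153504 + 936 c$)
$\sqrt{-21096 + z{\left(f{\left(2 \right)} \right)}} = \sqrt{-21096 - \left(153504 - 936 \cdot 10 \cdot 2\right)} = \sqrt{-21096 + \left(-153504 + 936 \cdot 20\right)} = \sqrt{-21096 + \left(-153504 + 18720\right)} = \sqrt{-21096 - 134784} = \sqrt{-155880} = 6 i \sqrt{4330}$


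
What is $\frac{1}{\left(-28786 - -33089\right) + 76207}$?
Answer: $\frac{1}{80510} \approx 1.2421 \cdot 10^{-5}$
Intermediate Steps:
$\frac{1}{\left(-28786 - -33089\right) + 76207} = \frac{1}{\left(-28786 + 33089\right) + 76207} = \frac{1}{4303 + 76207} = \frac{1}{80510}$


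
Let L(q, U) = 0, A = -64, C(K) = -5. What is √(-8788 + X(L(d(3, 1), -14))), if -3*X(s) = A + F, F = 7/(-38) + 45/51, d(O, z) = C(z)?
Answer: I*√3658567382/646 ≈ 93.632*I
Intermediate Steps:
d(O, z) = -5
F = 451/646 (F = 7*(-1/38) + 45*(1/51) = -7/38 + 15/17 = 451/646 ≈ 0.69814)
X(s) = 13631/646 (X(s) = -(-64 + 451/646)/3 = -⅓*(-40893/646) = 13631/646)
√(-8788 + X(L(d(3, 1), -14))) = √(-8788 + 13631/646) = √(-5663417/646) = I*√3658567382/646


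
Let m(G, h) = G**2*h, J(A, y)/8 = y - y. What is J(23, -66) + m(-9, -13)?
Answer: -1053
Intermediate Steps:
J(A, y) = 0 (J(A, y) = 8*(y - y) = 8*0 = 0)
m(G, h) = h*G**2
J(23, -66) + m(-9, -13) = 0 - 13*(-9)**2 = 0 - 13*81 = 0 - 1053 = -1053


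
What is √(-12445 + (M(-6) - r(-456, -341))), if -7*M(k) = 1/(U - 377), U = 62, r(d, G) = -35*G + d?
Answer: I*√263762095/105 ≈ 154.67*I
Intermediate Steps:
r(d, G) = d - 35*G
M(k) = 1/2205 (M(k) = -1/(7*(62 - 377)) = -⅐/(-315) = -⅐*(-1/315) = 1/2205)
√(-12445 + (M(-6) - r(-456, -341))) = √(-12445 + (1/2205 - (-456 - 35*(-341)))) = √(-12445 + (1/2205 - (-456 + 11935))) = √(-12445 + (1/2205 - 1*11479)) = √(-12445 + (1/2205 - 11479)) = √(-12445 - 25311194/2205) = √(-52752419/2205) = I*√263762095/105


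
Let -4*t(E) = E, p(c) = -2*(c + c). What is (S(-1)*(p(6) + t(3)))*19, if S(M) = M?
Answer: 1881/4 ≈ 470.25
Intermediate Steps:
p(c) = -4*c
t(E) = -E/4
(S(-1)*(p(6) + t(3)))*19 = -(-4*6 - ¼*3)*19 = -(-24 - ¾)*19 = -1*(-99/4)*19 = (99/4)*19 = 1881/4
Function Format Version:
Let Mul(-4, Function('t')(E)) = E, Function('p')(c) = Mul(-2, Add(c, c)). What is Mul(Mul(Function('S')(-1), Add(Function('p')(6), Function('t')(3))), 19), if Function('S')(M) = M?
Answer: Rational(1881, 4) ≈ 470.25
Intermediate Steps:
Function('p')(c) = Mul(-4, c) (Function('p')(c) = Mul(-2, Mul(2, c)) = Mul(-4, c))
Function('t')(E) = Mul(Rational(-1, 4), E)
Mul(Mul(Function('S')(-1), Add(Function('p')(6), Function('t')(3))), 19) = Mul(Mul(-1, Add(Mul(-4, 6), Mul(Rational(-1, 4), 3))), 19) = Mul(Mul(-1, Add(-24, Rational(-3, 4))), 19) = Mul(Mul(-1, Rational(-99, 4)), 19) = Mul(Rational(99, 4), 19) = Rational(1881, 4)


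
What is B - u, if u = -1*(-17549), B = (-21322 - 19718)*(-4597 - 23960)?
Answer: 1171961731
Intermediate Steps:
B = 1171979280 (B = -41040*(-28557) = 1171979280)
u = 17549
B - u = 1171979280 - 1*17549 = 1171979280 - 17549 = 1171961731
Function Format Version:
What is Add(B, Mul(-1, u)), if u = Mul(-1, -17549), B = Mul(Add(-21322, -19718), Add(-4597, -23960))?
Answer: 1171961731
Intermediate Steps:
B = 1171979280 (B = Mul(-41040, -28557) = 1171979280)
u = 17549
Add(B, Mul(-1, u)) = Add(1171979280, Mul(-1, 17549)) = Add(1171979280, -17549) = 1171961731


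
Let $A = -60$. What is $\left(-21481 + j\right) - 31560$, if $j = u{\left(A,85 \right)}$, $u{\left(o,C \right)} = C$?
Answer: $-52956$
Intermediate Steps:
$j = 85$
$\left(-21481 + j\right) - 31560 = \left(-21481 + 85\right) - 31560 = -21396 - 31560 = -52956$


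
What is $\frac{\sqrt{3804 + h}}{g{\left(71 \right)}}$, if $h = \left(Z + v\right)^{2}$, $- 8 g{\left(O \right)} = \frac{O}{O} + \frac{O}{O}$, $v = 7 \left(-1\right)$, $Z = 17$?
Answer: $- 32 \sqrt{61} \approx -249.93$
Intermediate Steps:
$v = -7$
$g{\left(O \right)} = - \frac{1}{4}$ ($g{\left(O \right)} = - \frac{\frac{O}{O} + \frac{O}{O}}{8} = - \frac{1 + 1}{8} = \left(- \frac{1}{8}\right) 2 = - \frac{1}{4}$)
$h = 100$ ($h = \left(17 - 7\right)^{2} = 10^{2} = 100$)
$\frac{\sqrt{3804 + h}}{g{\left(71 \right)}} = \frac{\sqrt{3804 + 100}}{- \frac{1}{4}} = \sqrt{3904} \left(-4\right) = 8 \sqrt{61} \left(-4\right) = - 32 \sqrt{61}$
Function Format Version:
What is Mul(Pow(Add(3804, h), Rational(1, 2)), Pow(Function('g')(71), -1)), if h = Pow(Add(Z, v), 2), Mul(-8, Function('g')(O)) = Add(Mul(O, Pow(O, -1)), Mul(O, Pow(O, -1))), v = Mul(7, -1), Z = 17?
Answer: Mul(-32, Pow(61, Rational(1, 2))) ≈ -249.93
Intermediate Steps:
v = -7
Function('g')(O) = Rational(-1, 4) (Function('g')(O) = Mul(Rational(-1, 8), Add(Mul(O, Pow(O, -1)), Mul(O, Pow(O, -1)))) = Mul(Rational(-1, 8), Add(1, 1)) = Mul(Rational(-1, 8), 2) = Rational(-1, 4))
h = 100 (h = Pow(Add(17, -7), 2) = Pow(10, 2) = 100)
Mul(Pow(Add(3804, h), Rational(1, 2)), Pow(Function('g')(71), -1)) = Mul(Pow(Add(3804, 100), Rational(1, 2)), Pow(Rational(-1, 4), -1)) = Mul(Pow(3904, Rational(1, 2)), -4) = Mul(Mul(8, Pow(61, Rational(1, 2))), -4) = Mul(-32, Pow(61, Rational(1, 2)))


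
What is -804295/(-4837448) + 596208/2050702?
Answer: 2266747281137/4960082144248 ≈ 0.45700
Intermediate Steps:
-804295/(-4837448) + 596208/2050702 = -804295*(-1/4837448) + 596208*(1/2050702) = 804295/4837448 + 298104/1025351 = 2266747281137/4960082144248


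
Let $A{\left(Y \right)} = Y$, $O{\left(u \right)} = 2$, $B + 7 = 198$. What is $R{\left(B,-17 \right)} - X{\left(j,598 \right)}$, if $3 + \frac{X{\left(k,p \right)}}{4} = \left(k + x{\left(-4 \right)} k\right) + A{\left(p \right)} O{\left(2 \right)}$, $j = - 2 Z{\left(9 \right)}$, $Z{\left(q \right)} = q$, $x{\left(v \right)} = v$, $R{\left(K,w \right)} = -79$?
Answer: $-5067$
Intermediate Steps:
$B = 191$ ($B = -7 + 198 = 191$)
$j = -18$ ($j = \left(-2\right) 9 = -18$)
$X{\left(k,p \right)} = -12 - 12 k + 8 p$ ($X{\left(k,p \right)} = -12 + 4 \left(\left(k - 4 k\right) + p 2\right) = -12 + 4 \left(- 3 k + 2 p\right) = -12 - \left(- 8 p + 12 k\right) = -12 - 12 k + 8 p$)
$R{\left(B,-17 \right)} - X{\left(j,598 \right)} = -79 - \left(-12 - -216 + 8 \cdot 598\right) = -79 - \left(-12 + 216 + 4784\right) = -79 - 4988 = -5067$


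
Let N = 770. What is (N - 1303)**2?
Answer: 284089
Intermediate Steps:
(N - 1303)**2 = (770 - 1303)**2 = (-533)**2 = 284089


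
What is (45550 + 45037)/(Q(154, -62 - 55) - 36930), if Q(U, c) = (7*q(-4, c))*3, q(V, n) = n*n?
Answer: 90587/250539 ≈ 0.36157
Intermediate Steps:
q(V, n) = n**2
Q(U, c) = 21*c**2 (Q(U, c) = (7*c**2)*3 = 21*c**2)
(45550 + 45037)/(Q(154, -62 - 55) - 36930) = (45550 + 45037)/(21*(-62 - 55)**2 - 36930) = 90587/(21*(-117)**2 - 36930) = 90587/(21*13689 - 36930) = 90587/(287469 - 36930) = 90587/250539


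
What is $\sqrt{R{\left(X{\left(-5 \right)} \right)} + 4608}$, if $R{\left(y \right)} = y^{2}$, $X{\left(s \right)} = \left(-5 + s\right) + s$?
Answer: $3 \sqrt{537} \approx 69.52$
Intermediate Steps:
$X{\left(s \right)} = -5 + 2 s$
$\sqrt{R{\left(X{\left(-5 \right)} \right)} + 4608} = \sqrt{\left(-5 + 2 \left(-5\right)\right)^{2} + 4608} = \sqrt{\left(-5 - 10\right)^{2} + 4608} = \sqrt{\left(-15\right)^{2} + 4608} = \sqrt{225 + 4608} = \sqrt{4833} = 3 \sqrt{537}$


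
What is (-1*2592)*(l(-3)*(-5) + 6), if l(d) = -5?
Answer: -80352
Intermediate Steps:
(-1*2592)*(l(-3)*(-5) + 6) = (-1*2592)*(-5*(-5) + 6) = -2592*(25 + 6) = -2592*31 = -80352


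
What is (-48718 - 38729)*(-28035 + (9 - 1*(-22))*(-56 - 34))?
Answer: 2695553775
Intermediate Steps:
(-48718 - 38729)*(-28035 + (9 - 1*(-22))*(-56 - 34)) = -87447*(-28035 + (9 + 22)*(-90)) = -87447*(-28035 + 31*(-90)) = -87447*(-28035 - 2790) = -87447*(-30825) = 2695553775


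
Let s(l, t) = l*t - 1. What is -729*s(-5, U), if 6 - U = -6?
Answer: 44469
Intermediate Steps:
U = 12 (U = 6 - 1*(-6) = 6 + 6 = 12)
s(l, t) = -1 + l*t
-729*s(-5, U) = -729*(-1 - 5*12) = -729*(-1 - 60) = -729*(-61) = 44469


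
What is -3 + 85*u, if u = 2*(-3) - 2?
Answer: -683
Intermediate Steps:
u = -8 (u = -6 - 2 = -8)
-3 + 85*u = -3 + 85*(-8) = -3 - 680 = -683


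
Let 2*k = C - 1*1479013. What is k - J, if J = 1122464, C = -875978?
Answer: -4599919/2 ≈ -2.3000e+6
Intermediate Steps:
k = -2354991/2 (k = (-875978 - 1*1479013)/2 = (-875978 - 1479013)/2 = (½)*(-2354991) = -2354991/2 ≈ -1.1775e+6)
k - J = -2354991/2 - 1*1122464 = -2354991/2 - 1122464 = -4599919/2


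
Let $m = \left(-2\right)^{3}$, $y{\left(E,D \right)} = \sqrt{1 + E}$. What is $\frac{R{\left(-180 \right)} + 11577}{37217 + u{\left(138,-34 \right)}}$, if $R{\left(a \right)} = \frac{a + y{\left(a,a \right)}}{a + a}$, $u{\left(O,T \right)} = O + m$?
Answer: $\frac{23155}{74694} - \frac{i \sqrt{179}}{13444920} \approx 0.31 - 9.951 \cdot 10^{-7} i$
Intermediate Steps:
$m = -8$
$u{\left(O,T \right)} = -8 + O$ ($u{\left(O,T \right)} = O - 8 = -8 + O$)
$R{\left(a \right)} = \frac{a + \sqrt{1 + a}}{2 a}$ ($R{\left(a \right)} = \frac{a + \sqrt{1 + a}}{a + a} = \frac{a + \sqrt{1 + a}}{2 a}$)
$\frac{R{\left(-180 \right)} + 11577}{37217 + u{\left(138,-34 \right)}} = \frac{\frac{-180 + \sqrt{1 - 180}}{2 \left(-180\right)} + 11577}{37217 + \left(-8 + 138\right)} = \frac{\frac{1}{2} \left(- \frac{1}{180}\right) \left(-180 + \sqrt{-179}\right) + 11577}{37217 + 130} = \frac{\frac{1}{2} \left(- \frac{1}{180}\right) \left(-180 + i \sqrt{179}\right) + 11577}{37347} = \left(\left(\frac{1}{2} - \frac{i \sqrt{179}}{360}\right) + 11577\right) \frac{1}{37347} = \left(\frac{23155}{2} - \frac{i \sqrt{179}}{360}\right) \frac{1}{37347} = \frac{23155}{74694} - \frac{i \sqrt{179}}{13444920}$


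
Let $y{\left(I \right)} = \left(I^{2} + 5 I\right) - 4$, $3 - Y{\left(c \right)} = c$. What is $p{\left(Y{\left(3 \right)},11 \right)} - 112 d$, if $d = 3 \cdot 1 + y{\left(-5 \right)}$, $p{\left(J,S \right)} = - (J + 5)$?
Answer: $107$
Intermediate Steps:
$Y{\left(c \right)} = 3 - c$
$p{\left(J,S \right)} = -5 - J$ ($p{\left(J,S \right)} = - (5 + J) = -5 - J$)
$y{\left(I \right)} = -4 + I^{2} + 5 I$
$d = -1$ ($d = 3 \cdot 1 + \left(-4 + \left(-5\right)^{2} + 5 \left(-5\right)\right) = 3 - 4 = -1$)
$p{\left(Y{\left(3 \right)},11 \right)} - 112 d = \left(-5 - \left(3 - 3\right)\right) - -112 = \left(-5 - \left(3 - 3\right)\right) + 112 = \left(-5 - 0\right) + 112 = \left(-5 + 0\right) + 112 = -5 + 112 = 107$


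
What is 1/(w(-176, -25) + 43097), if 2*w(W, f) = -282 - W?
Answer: 1/43044 ≈ 2.3232e-5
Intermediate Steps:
w(W, f) = -141 - W/2 (w(W, f) = (-282 - W)/2 = -141 - W/2)
1/(w(-176, -25) + 43097) = 1/((-141 - ½*(-176)) + 43097) = 1/((-141 + 88) + 43097) = 1/(-53 + 43097) = 1/43044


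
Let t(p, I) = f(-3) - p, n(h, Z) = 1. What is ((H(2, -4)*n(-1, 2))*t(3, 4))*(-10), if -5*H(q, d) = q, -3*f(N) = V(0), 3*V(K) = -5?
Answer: -88/9 ≈ -9.7778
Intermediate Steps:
V(K) = -5/3 (V(K) = (⅓)*(-5) = -5/3)
f(N) = 5/9 (f(N) = -⅓*(-5/3) = 5/9)
H(q, d) = -q/5
t(p, I) = 5/9 - p
((H(2, -4)*n(-1, 2))*t(3, 4))*(-10) = ((-⅕*2*1)*(5/9 - 1*3))*(-10) = ((-⅖*1)*(5/9 - 3))*(-10) = -⅖*(-22/9)*(-10) = (44/45)*(-10) = -88/9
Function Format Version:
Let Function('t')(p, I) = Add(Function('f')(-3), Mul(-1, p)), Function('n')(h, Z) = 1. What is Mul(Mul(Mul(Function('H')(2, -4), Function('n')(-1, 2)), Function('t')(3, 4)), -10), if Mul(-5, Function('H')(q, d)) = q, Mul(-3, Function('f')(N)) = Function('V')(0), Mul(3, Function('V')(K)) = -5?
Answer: Rational(-88, 9) ≈ -9.7778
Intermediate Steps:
Function('V')(K) = Rational(-5, 3) (Function('V')(K) = Mul(Rational(1, 3), -5) = Rational(-5, 3))
Function('f')(N) = Rational(5, 9) (Function('f')(N) = Mul(Rational(-1, 3), Rational(-5, 3)) = Rational(5, 9))
Function('H')(q, d) = Mul(Rational(-1, 5), q)
Function('t')(p, I) = Add(Rational(5, 9), Mul(-1, p))
Mul(Mul(Mul(Function('H')(2, -4), Function('n')(-1, 2)), Function('t')(3, 4)), -10) = Mul(Mul(Mul(Mul(Rational(-1, 5), 2), 1), Add(Rational(5, 9), Mul(-1, 3))), -10) = Mul(Mul(Mul(Rational(-2, 5), 1), Add(Rational(5, 9), -3)), -10) = Mul(Mul(Rational(-2, 5), Rational(-22, 9)), -10) = Mul(Rational(44, 45), -10) = Rational(-88, 9)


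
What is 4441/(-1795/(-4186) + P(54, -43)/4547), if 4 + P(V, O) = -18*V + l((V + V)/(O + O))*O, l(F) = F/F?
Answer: 84528848222/3896331 ≈ 21694.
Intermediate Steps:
l(F) = 1
P(V, O) = -4 + O - 18*V (P(V, O) = -4 + (-18*V + 1*O) = -4 + (-18*V + O) = -4 + (O - 18*V) = -4 + O - 18*V)
4441/(-1795/(-4186) + P(54, -43)/4547) = 4441/(-1795/(-4186) + (-4 - 43 - 18*54)/4547) = 4441/(-1795*(-1/4186) + (-4 - 43 - 972)*(1/4547)) = 4441/(1795/4186 - 1019*1/4547) = 4441/(1795/4186 - 1019/4547) = 4441/(3896331/19033742) = 4441*(19033742/3896331) = 84528848222/3896331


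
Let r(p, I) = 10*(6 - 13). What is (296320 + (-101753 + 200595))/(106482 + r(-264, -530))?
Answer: 197581/53206 ≈ 3.7135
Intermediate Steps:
r(p, I) = -70 (r(p, I) = 10*(-7) = -70)
(296320 + (-101753 + 200595))/(106482 + r(-264, -530)) = (296320 + (-101753 + 200595))/(106482 - 70) = (296320 + 98842)/106412 = 395162*(1/106412) = 197581/53206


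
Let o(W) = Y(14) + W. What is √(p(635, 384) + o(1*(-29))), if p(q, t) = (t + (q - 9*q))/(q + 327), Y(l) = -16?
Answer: I*√11540633/481 ≈ 7.0627*I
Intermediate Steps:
p(q, t) = (t - 8*q)/(327 + q)
o(W) = -16 + W
√(p(635, 384) + o(1*(-29))) = √((384 - 8*635)/(327 + 635) + (-16 + 1*(-29))) = √((384 - 5080)/962 + (-16 - 29)) = √((1/962)*(-4696) - 45) = √(-2348/481 - 45) = √(-23993/481) = I*√11540633/481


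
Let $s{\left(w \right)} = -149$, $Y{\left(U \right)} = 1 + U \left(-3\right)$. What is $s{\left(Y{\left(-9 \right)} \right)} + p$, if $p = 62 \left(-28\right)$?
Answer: $-1885$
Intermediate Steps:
$Y{\left(U \right)} = 1 - 3 U$
$p = -1736$
$s{\left(Y{\left(-9 \right)} \right)} + p = -149 - 1736 = -1885$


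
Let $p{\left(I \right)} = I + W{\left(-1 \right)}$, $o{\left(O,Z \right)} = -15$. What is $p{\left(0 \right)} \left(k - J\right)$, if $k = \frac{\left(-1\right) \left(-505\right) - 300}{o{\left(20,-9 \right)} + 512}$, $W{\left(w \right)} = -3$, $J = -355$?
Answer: $- \frac{529920}{497} \approx -1066.2$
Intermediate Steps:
$k = \frac{205}{497}$ ($k = \frac{\left(-1\right) \left(-505\right) - 300}{-15 + 512} = \frac{505 - 300}{497} = 205 \cdot \frac{1}{497} = \frac{205}{497} \approx 0.41247$)
$p{\left(I \right)} = -3 + I$ ($p{\left(I \right)} = I - 3 = -3 + I$)
$p{\left(0 \right)} \left(k - J\right) = \left(-3 + 0\right) \left(\frac{205}{497} - -355\right) = - 3 \left(\frac{205}{497} + 355\right) = \left(-3\right) \frac{176640}{497} = - \frac{529920}{497}$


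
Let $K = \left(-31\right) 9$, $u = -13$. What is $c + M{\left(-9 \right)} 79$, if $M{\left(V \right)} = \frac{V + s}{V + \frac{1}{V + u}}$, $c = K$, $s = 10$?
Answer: $- \frac{57259}{199} \approx -287.73$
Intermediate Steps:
$K = -279$
$c = -279$
$M{\left(V \right)} = \frac{10 + V}{V + \frac{1}{-13 + V}}$ ($M{\left(V \right)} = \frac{V + 10}{V + \frac{1}{V - 13}} = \frac{10 + V}{V + \frac{1}{-13 + V}}$)
$c + M{\left(-9 \right)} 79 = -279 + \frac{-130 + \left(-9\right)^{2} - -27}{1 + \left(-9\right)^{2} - -117} \cdot 79 = -279 + \frac{-130 + 81 + 27}{1 + 81 + 117} \cdot 79 = -279 + \frac{1}{199} \left(-22\right) 79 = -279 - \frac{1738}{199} = - \frac{57259}{199}$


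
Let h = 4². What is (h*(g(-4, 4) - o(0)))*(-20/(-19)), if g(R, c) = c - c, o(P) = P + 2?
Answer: -640/19 ≈ -33.684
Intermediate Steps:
o(P) = 2 + P
g(R, c) = 0
h = 16
(h*(g(-4, 4) - o(0)))*(-20/(-19)) = (16*(0 - (2 + 0)))*(-20/(-19)) = (16*(0 - 1*2))*(-20*(-1/19)) = (16*(0 - 2))*(20/19) = (16*(-2))*(20/19) = -32*20/19 = -640/19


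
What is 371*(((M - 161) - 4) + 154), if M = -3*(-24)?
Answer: 22631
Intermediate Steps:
M = 72
371*(((M - 161) - 4) + 154) = 371*(((72 - 161) - 4) + 154) = 371*((-89 - 4) + 154) = 371*(-93 + 154) = 371*61 = 22631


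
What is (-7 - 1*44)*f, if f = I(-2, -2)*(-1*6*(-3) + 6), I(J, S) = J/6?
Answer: 408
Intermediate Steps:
I(J, S) = J/6 (I(J, S) = J*(1/6) = J/6)
f = -8 (f = ((1/6)*(-2))*(-1*6*(-3) + 6) = -(-6*(-3) + 6)/3 = -(18 + 6)/3 = -1/3*24 = -8)
(-7 - 1*44)*f = (-7 - 1*44)*(-8) = (-7 - 44)*(-8) = -51*(-8) = 408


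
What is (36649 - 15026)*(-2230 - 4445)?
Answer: -144333525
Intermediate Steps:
(36649 - 15026)*(-2230 - 4445) = 21623*(-6675) = -144333525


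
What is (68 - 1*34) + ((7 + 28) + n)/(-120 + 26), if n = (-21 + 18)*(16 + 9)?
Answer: 1618/47 ≈ 34.426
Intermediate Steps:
n = -75 (n = -3*25 = -75)
(68 - 1*34) + ((7 + 28) + n)/(-120 + 26) = (68 - 1*34) + ((7 + 28) - 75)/(-120 + 26) = (68 - 34) + (35 - 75)/(-94) = 34 - 1/94*(-40) = 34 + 20/47 = 1618/47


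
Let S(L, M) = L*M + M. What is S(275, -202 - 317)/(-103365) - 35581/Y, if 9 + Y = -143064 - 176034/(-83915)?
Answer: 225375908294351/137886552830085 ≈ 1.6345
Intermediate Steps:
S(L, M) = M + L*M
Y = -12005794761/83915 (Y = -9 + (-143064 - 176034/(-83915)) = -9 + (-143064 - 176034*(-1/83915)) = -9 + (-143064 + 176034/83915) = -9 - 12005039526/83915 = -12005794761/83915 ≈ -1.4307e+5)
S(275, -202 - 317)/(-103365) - 35581/Y = ((-202 - 317)*(1 + 275))/(-103365) - 35581/(-12005794761/83915) = -519*276*(-1/103365) - 35581*(-83915/12005794761) = -143244*(-1/103365) + 2985779615/12005794761 = 15916/11485 + 2985779615/12005794761 = 225375908294351/137886552830085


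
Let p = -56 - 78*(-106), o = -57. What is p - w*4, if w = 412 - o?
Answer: 6336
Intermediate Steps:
w = 469 (w = 412 - 1*(-57) = 412 + 57 = 469)
p = 8212 (p = -56 + 8268 = 8212)
p - w*4 = 8212 - 469*4 = 8212 - 1*1876 = 8212 - 1876 = 6336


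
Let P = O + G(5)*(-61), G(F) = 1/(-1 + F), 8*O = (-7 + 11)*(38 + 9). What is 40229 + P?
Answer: 160949/4 ≈ 40237.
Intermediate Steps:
O = 47/2 (O = ((-7 + 11)*(38 + 9))/8 = (4*47)/8 = (⅛)*188 = 47/2 ≈ 23.500)
P = 33/4 (P = 47/2 - 61/(-1 + 5) = 47/2 - 61/4 = 33/4 ≈ 8.2500)
40229 + P = 40229 + 33/4 = 160949/4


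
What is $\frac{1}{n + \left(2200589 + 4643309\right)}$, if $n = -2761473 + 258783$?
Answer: $\frac{1}{4341208} \approx 2.3035 \cdot 10^{-7}$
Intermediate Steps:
$n = -2502690$
$\frac{1}{n + \left(2200589 + 4643309\right)} = \frac{1}{-2502690 + \left(2200589 + 4643309\right)} = \frac{1}{-2502690 + 6843898} = \frac{1}{4341208}$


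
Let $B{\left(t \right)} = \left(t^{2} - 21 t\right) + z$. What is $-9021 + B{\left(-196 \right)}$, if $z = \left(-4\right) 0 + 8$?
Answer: $33519$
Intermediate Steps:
$z = 8$ ($z = 0 + 8 = 8$)
$B{\left(t \right)} = 8 + t^{2} - 21 t$ ($B{\left(t \right)} = \left(t^{2} - 21 t\right) + 8 = 8 + t^{2} - 21 t$)
$-9021 + B{\left(-196 \right)} = -9021 + \left(8 + \left(-196\right)^{2} - -4116\right) = -9021 + \left(8 + 38416 + 4116\right) = -9021 + 42540 = 33519$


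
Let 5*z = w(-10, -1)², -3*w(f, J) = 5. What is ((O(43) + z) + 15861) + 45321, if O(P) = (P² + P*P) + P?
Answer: 584312/9 ≈ 64924.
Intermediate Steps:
O(P) = P + 2*P² (O(P) = (P² + P²) + P = 2*P² + P = P + 2*P²)
w(f, J) = -5/3 (w(f, J) = -⅓*5 = -5/3)
z = 5/9 (z = (-5/3)²/5 = (⅕)*(25/9) = 5/9 ≈ 0.55556)
((O(43) + z) + 15861) + 45321 = ((43*(1 + 2*43) + 5/9) + 15861) + 45321 = ((43*(1 + 86) + 5/9) + 15861) + 45321 = ((43*87 + 5/9) + 15861) + 45321 = ((3741 + 5/9) + 15861) + 45321 = (33674/9 + 15861) + 45321 = 176423/9 + 45321 = 584312/9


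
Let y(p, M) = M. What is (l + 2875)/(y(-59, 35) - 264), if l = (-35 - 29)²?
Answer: -6971/229 ≈ -30.441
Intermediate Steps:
l = 4096 (l = (-64)² = 4096)
(l + 2875)/(y(-59, 35) - 264) = (4096 + 2875)/(35 - 264) = 6971/(-229) = 6971*(-1/229) = -6971/229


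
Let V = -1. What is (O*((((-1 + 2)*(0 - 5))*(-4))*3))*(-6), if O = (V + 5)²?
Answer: -5760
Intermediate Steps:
O = 16 (O = (-1 + 5)² = 4² = 16)
(O*((((-1 + 2)*(0 - 5))*(-4))*3))*(-6) = (16*((((-1 + 2)*(0 - 5))*(-4))*3))*(-6) = (16*(((1*(-5))*(-4))*3))*(-6) = (16*(-5*(-4)*3))*(-6) = (16*(20*3))*(-6) = (16*60)*(-6) = 960*(-6) = -5760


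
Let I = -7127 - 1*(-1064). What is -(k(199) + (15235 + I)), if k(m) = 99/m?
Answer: -1825327/199 ≈ -9172.5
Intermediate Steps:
I = -6063 (I = -7127 + 1064 = -6063)
-(k(199) + (15235 + I)) = -(99/199 + (15235 - 6063)) = -(99*(1/199) + 9172) = -(99/199 + 9172) = -1*1825327/199 = -1825327/199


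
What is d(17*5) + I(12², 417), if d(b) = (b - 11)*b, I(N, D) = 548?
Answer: 6838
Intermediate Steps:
d(b) = b*(-11 + b) (d(b) = (-11 + b)*b = b*(-11 + b))
d(17*5) + I(12², 417) = (17*5)*(-11 + 17*5) + 548 = 85*(-11 + 85) + 548 = 85*74 + 548 = 6290 + 548 = 6838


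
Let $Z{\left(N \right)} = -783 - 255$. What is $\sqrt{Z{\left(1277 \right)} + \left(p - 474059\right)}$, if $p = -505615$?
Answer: $6 i \sqrt{27242} \approx 990.31 i$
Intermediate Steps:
$Z{\left(N \right)} = -1038$ ($Z{\left(N \right)} = -783 - 255 = -1038$)
$\sqrt{Z{\left(1277 \right)} + \left(p - 474059\right)} = \sqrt{-1038 - 979674} = \sqrt{-980712} = 6 i \sqrt{27242}$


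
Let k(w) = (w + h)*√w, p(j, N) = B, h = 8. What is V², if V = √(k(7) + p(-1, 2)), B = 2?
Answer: 2 + 15*√7 ≈ 41.686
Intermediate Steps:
p(j, N) = 2
k(w) = √w*(8 + w) (k(w) = (w + 8)*√w = (8 + w)*√w = √w*(8 + w))
V = √(2 + 15*√7) (V = √(√7*(8 + 7) + 2) = √(√7*15 + 2) = √(15*√7 + 2) = √(2 + 15*√7) ≈ 6.4565)
V² = (√(2 + 15*√7))² = 2 + 15*√7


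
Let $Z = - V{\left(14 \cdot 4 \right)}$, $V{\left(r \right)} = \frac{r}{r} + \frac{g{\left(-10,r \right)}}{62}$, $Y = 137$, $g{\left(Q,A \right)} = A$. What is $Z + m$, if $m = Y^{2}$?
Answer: $\frac{581780}{31} \approx 18767.0$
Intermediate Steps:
$V{\left(r \right)} = 1 + \frac{r}{62}$ ($V{\left(r \right)} = \frac{r}{r} + \frac{r}{62} = 1 + r \frac{1}{62} = 1 + \frac{r}{62}$)
$Z = - \frac{59}{31}$ ($Z = - (1 + \frac{14 \cdot 4}{62}) = - (1 + \frac{1}{62} \cdot 56) = - (1 + \frac{28}{31}) = \left(-1\right) \frac{59}{31} = - \frac{59}{31} \approx -1.9032$)
$m = 18769$ ($m = 137^{2} = 18769$)
$Z + m = - \frac{59}{31} + 18769 = \frac{581780}{31}$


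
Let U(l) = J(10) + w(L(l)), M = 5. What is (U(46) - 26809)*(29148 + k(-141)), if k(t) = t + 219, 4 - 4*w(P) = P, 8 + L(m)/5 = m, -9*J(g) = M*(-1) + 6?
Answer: -2354646271/3 ≈ -7.8488e+8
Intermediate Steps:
J(g) = -⅑ (J(g) = -(5*(-1) + 6)/9 = -(-5 + 6)/9 = -⅑*1 = -⅑)
L(m) = -40 + 5*m
w(P) = 1 - P/4
U(l) = 98/9 - 5*l/4 (U(l) = -⅑ + (1 - (-40 + 5*l)/4) = -⅑ + (1 + (10 - 5*l/4)) = -⅑ + (11 - 5*l/4) = 98/9 - 5*l/4)
k(t) = 219 + t
(U(46) - 26809)*(29148 + k(-141)) = ((98/9 - 5/4*46) - 26809)*(29148 + (219 - 141)) = ((98/9 - 115/2) - 26809)*(29148 + 78) = (-839/18 - 26809)*29226 = -483401/18*29226 = -2354646271/3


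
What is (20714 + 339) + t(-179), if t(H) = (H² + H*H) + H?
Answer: 84956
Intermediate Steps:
t(H) = H + 2*H² (t(H) = (H² + H²) + H = 2*H² + H = H + 2*H²)
(20714 + 339) + t(-179) = (20714 + 339) - 179*(1 + 2*(-179)) = 21053 - 179*(1 - 358) = 21053 - 179*(-357) = 21053 + 63903 = 84956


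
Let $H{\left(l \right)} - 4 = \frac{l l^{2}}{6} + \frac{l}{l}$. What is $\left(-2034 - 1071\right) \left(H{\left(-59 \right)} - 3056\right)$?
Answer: $\frac{231513975}{2} \approx 1.1576 \cdot 10^{8}$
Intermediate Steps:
$H{\left(l \right)} = 5 + \frac{l^{3}}{6}$ ($H{\left(l \right)} = 4 + \left(\frac{l l^{2}}{6} + \frac{l}{l}\right) = 4 + \left(l^{3} \cdot \frac{1}{6} + 1\right) = 4 + \left(\frac{l^{3}}{6} + 1\right) = 4 + \left(1 + \frac{l^{3}}{6}\right) = 5 + \frac{l^{3}}{6}$)
$\left(-2034 - 1071\right) \left(H{\left(-59 \right)} - 3056\right) = \left(-2034 - 1071\right) \left(\left(5 + \frac{\left(-59\right)^{3}}{6}\right) - 3056\right) = - 3105 \left(\left(5 + \frac{1}{6} \left(-205379\right)\right) - 3056\right) = - 3105 \left(\left(5 - \frac{205379}{6}\right) - 3056\right) = - 3105 \left(- \frac{205349}{6} - 3056\right) = \left(-3105\right) \left(- \frac{223685}{6}\right) = \frac{231513975}{2}$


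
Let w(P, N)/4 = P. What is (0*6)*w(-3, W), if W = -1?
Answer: 0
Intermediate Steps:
w(P, N) = 4*P
(0*6)*w(-3, W) = (0*6)*(4*(-3)) = 0*(-12) = 0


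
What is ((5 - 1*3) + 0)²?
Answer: 4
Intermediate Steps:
((5 - 1*3) + 0)² = ((5 - 3) + 0)² = (2 + 0)² = 2² = 4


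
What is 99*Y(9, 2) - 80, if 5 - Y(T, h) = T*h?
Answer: -1367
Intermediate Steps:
Y(T, h) = 5 - T*h
99*Y(9, 2) - 80 = 99*(5 - 1*9*2) - 80 = 99*(5 - 18) - 80 = 99*(-13) - 80 = -1287 - 80 = -1367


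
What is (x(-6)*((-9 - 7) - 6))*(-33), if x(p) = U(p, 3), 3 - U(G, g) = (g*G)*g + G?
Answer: 45738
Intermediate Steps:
U(G, g) = 3 - G - G*g² (U(G, g) = 3 - ((g*G)*g + G) = 3 - ((G*g)*g + G) = 3 - (G*g² + G) = 3 - (G + G*g²) = 3 + (-G - G*g²) = 3 - G - G*g²)
x(p) = 3 - 10*p (x(p) = 3 - p - 1*p*3² = 3 - p - 1*p*9 = 3 - p - 9*p = 3 - 10*p)
(x(-6)*((-9 - 7) - 6))*(-33) = ((3 - 10*(-6))*((-9 - 7) - 6))*(-33) = ((3 + 60)*(-16 - 6))*(-33) = (63*(-22))*(-33) = -1386*(-33) = 45738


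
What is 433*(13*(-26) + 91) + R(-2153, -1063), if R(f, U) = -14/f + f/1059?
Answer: -243855788260/2280027 ≈ -1.0695e+5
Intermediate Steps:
R(f, U) = -14/f + f/1059 (R(f, U) = -14/f + f*(1/1059) = -14/f + f/1059)
433*(13*(-26) + 91) + R(-2153, -1063) = 433*(13*(-26) + 91) + (-14/(-2153) + (1/1059)*(-2153)) = 433*(-338 + 91) + (-14*(-1/2153) - 2153/1059) = 433*(-247) + (14/2153 - 2153/1059) = -106951 - 4620583/2280027 = -243855788260/2280027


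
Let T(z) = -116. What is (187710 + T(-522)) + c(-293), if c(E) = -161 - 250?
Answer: 187183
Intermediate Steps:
c(E) = -411
(187710 + T(-522)) + c(-293) = (187710 - 116) - 411 = 187594 - 411 = 187183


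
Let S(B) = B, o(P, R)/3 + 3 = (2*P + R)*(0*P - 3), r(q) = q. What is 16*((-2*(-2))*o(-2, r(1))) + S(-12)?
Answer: 1140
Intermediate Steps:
o(P, R) = -9 - 18*P - 9*R (o(P, R) = -9 + 3*((2*P + R)*(0*P - 3)) = -9 + 3*((R + 2*P)*(0 - 3)) = -9 + 3*((R + 2*P)*(-3)) = -9 + 3*(-6*P - 3*R) = -9 + (-18*P - 9*R) = -9 - 18*P - 9*R)
16*((-2*(-2))*o(-2, r(1))) + S(-12) = 16*((-2*(-2))*(-9 - 18*(-2) - 9*1)) - 12 = 16*(4*(-9 + 36 - 9)) - 12 = 16*(4*18) - 12 = 16*72 - 12 = 1152 - 12 = 1140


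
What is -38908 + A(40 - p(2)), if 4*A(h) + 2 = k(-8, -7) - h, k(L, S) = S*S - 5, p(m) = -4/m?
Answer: -38908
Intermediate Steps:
k(L, S) = -5 + S**2 (k(L, S) = S**2 - 5 = -5 + S**2)
A(h) = 21/2 - h/4 (A(h) = -1/2 + ((-5 + (-7)**2) - h)/4 = -1/2 + ((-5 + 49) - h)/4 = -1/2 + (44 - h)/4 = -1/2 + (11 - h/4) = 21/2 - h/4)
-38908 + A(40 - p(2)) = -38908 + (21/2 - (40 - (-4)/2)/4) = -38908 + (21/2 - (40 - 1*(-2))/4) = -38908 + (21/2 - (40 + 2)/4) = -38908 + (21/2 - 1/4*42) = -38908 + (21/2 - 21/2) = -38908 + 0 = -38908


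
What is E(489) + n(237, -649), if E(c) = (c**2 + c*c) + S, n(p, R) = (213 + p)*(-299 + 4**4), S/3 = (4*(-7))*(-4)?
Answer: 459228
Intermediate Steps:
S = 336 (S = 3*((4*(-7))*(-4)) = 3*(-28*(-4)) = 3*112 = 336)
n(p, R) = -9159 - 43*p (n(p, R) = (213 + p)*(-299 + 256) = (213 + p)*(-43) = -9159 - 43*p)
E(c) = 336 + 2*c**2 (E(c) = (c**2 + c*c) + 336 = (c**2 + c**2) + 336 = 2*c**2 + 336 = 336 + 2*c**2)
E(489) + n(237, -649) = (336 + 2*489**2) + (-9159 - 43*237) = (336 + 2*239121) + (-9159 - 10191) = (336 + 478242) - 19350 = 478578 - 19350 = 459228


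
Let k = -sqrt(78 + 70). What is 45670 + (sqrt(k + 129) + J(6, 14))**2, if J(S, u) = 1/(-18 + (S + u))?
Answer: 45670 + (1 + 2*sqrt(129 - 2*sqrt(37)))**2/4 ≈ 45798.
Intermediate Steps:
k = -2*sqrt(37) (k = -sqrt(148) = -2*sqrt(37) ≈ -12.166)
J(S, u) = 1/(-18 + S + u)
45670 + (sqrt(k + 129) + J(6, 14))**2 = 45670 + (sqrt(-2*sqrt(37) + 129) + 1/(-18 + 6 + 14))**2 = 45670 + (sqrt(129 - 2*sqrt(37)) + 1/2)**2 = 45670 + (1/2 + sqrt(129 - 2*sqrt(37)))**2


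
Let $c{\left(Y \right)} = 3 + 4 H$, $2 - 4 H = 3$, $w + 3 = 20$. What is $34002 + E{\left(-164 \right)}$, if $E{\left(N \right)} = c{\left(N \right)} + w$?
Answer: $34021$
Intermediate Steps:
$w = 17$ ($w = -3 + 20 = 17$)
$H = - \frac{1}{4}$ ($H = \frac{1}{2} - \frac{3}{4} = - \frac{1}{4} \approx -0.25$)
$c{\left(Y \right)} = 2$ ($c{\left(Y \right)} = 3 + 4 \left(- \frac{1}{4}\right) = 3 - 1 = 2$)
$E{\left(N \right)} = 19$ ($E{\left(N \right)} = 2 + 17 = 19$)
$34002 + E{\left(-164 \right)} = 34002 + 19 = 34021$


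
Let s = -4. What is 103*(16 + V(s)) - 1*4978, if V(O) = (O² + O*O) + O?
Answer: -446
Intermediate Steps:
V(O) = O + 2*O² (V(O) = (O² + O²) + O = 2*O² + O = O + 2*O²)
103*(16 + V(s)) - 1*4978 = 103*(16 - 4*(1 + 2*(-4))) - 1*4978 = 103*(16 - 4*(1 - 8)) - 4978 = 103*(16 - 4*(-7)) - 4978 = 103*(16 + 28) - 4978 = 103*44 - 4978 = 4532 - 4978 = -446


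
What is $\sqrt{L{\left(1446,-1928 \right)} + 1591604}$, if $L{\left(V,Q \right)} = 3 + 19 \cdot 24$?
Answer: $\sqrt{1592063} \approx 1261.8$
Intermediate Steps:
$L{\left(V,Q \right)} = 459$ ($L{\left(V,Q \right)} = 3 + 456 = 459$)
$\sqrt{L{\left(1446,-1928 \right)} + 1591604} = \sqrt{459 + 1591604} = \sqrt{1592063}$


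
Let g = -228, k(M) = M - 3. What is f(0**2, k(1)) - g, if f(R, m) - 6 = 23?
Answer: 257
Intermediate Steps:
k(M) = -3 + M
f(R, m) = 29 (f(R, m) = 6 + 23 = 29)
f(0**2, k(1)) - g = 29 - 1*(-228) = 29 + 228 = 257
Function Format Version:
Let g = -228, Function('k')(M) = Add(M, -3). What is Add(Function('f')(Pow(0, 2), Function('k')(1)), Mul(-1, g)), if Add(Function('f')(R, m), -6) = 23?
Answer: 257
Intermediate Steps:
Function('k')(M) = Add(-3, M)
Function('f')(R, m) = 29 (Function('f')(R, m) = Add(6, 23) = 29)
Add(Function('f')(Pow(0, 2), Function('k')(1)), Mul(-1, g)) = Add(29, Mul(-1, -228)) = Add(29, 228) = 257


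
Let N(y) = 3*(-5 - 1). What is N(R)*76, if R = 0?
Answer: -1368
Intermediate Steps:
N(y) = -18 (N(y) = 3*(-6) = -18)
N(R)*76 = -18*76 = -1368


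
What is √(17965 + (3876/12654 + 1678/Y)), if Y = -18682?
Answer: 2*√4828421392127670/1036851 ≈ 134.03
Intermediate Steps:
√(17965 + (3876/12654 + 1678/Y)) = √(17965 + (3876/12654 + 1678/(-18682))) = √(17965 + (3876*(1/12654) + 1678*(-1/18682))) = √(17965 + (34/111 - 839/9341)) = √(17965 + 224465/1036851) = √(18627252680/1036851) = 2*√4828421392127670/1036851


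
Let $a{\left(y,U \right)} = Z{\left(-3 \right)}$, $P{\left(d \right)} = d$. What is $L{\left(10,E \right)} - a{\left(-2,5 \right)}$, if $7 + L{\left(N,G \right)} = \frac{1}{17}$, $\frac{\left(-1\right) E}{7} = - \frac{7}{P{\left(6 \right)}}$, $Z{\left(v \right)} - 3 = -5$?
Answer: $- \frac{84}{17} \approx -4.9412$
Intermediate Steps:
$Z{\left(v \right)} = -2$ ($Z{\left(v \right)} = 3 - 5 = -2$)
$a{\left(y,U \right)} = -2$
$E = \frac{49}{6}$ ($E = - 7 \left(- \frac{7}{6}\right) = - 7 \left(\left(-7\right) \frac{1}{6}\right) = \left(-7\right) \left(- \frac{7}{6}\right) = \frac{49}{6} \approx 8.1667$)
$L{\left(N,G \right)} = - \frac{118}{17}$ ($L{\left(N,G \right)} = -7 + \frac{1}{17} = - \frac{118}{17}$)
$L{\left(10,E \right)} - a{\left(-2,5 \right)} = - \frac{118}{17} - -2 = - \frac{118}{17} + 2 = - \frac{84}{17}$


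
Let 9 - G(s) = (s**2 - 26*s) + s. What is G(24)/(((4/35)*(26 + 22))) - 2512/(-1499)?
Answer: 737883/95936 ≈ 7.6914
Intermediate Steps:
G(s) = 9 - s**2 + 25*s (G(s) = 9 - ((s**2 - 26*s) + s) = 9 - (s**2 - 25*s) = 9 + (-s**2 + 25*s) = 9 - s**2 + 25*s)
G(24)/(((4/35)*(26 + 22))) - 2512/(-1499) = (9 - 1*24**2 + 25*24)/(((4/35)*(26 + 22))) - 2512/(-1499) = (9 - 1*576 + 600)/(((4*(1/35))*48)) - 2512*(-1/1499) = (9 - 576 + 600)/(((4/35)*48)) + 2512/1499 = 33/(192/35) + 2512/1499 = 33*(35/192) + 2512/1499 = 385/64 + 2512/1499 = 737883/95936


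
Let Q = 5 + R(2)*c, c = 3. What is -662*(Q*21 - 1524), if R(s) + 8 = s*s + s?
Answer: 1022790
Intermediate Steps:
R(s) = -8 + s + s**2 (R(s) = -8 + (s*s + s) = -8 + (s**2 + s) = -8 + (s + s**2) = -8 + s + s**2)
Q = -1 (Q = 5 + (-8 + 2 + 2**2)*3 = 5 + (-8 + 2 + 4)*3 = 5 - 2*3 = 5 - 6 = -1)
-662*(Q*21 - 1524) = -662*(-1*21 - 1524) = -662*(-21 - 1524) = -662*(-1545) = 1022790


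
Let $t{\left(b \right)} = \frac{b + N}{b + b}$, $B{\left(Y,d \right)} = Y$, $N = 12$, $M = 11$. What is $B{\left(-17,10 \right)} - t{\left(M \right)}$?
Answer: $- \frac{397}{22} \approx -18.045$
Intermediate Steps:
$t{\left(b \right)} = \frac{12 + b}{2 b}$ ($t{\left(b \right)} = \frac{b + 12}{b + b} = \frac{12 + b}{2 b}$)
$B{\left(-17,10 \right)} - t{\left(M \right)} = -17 - \frac{12 + 11}{2 \cdot 11} = -17 - \frac{1}{2} \cdot \frac{1}{11} \cdot 23 = -17 - \frac{23}{22} = - \frac{397}{22}$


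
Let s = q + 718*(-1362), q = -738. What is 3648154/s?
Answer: -1824077/489327 ≈ -3.7277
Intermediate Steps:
s = -978654 (s = -738 + 718*(-1362) = -738 - 977916 = -978654)
3648154/s = 3648154/(-978654) = 3648154*(-1/978654) = -1824077/489327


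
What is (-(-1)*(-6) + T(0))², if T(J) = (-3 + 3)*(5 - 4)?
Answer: 36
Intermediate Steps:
T(J) = 0 (T(J) = 0*1 = 0)
(-(-1)*(-6) + T(0))² = (-(-1)*(-6) + 0)² = (-1*6 + 0)² = (-6 + 0)² = (-6)² = 36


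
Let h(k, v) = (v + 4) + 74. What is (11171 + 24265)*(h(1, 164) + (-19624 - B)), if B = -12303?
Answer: -250851444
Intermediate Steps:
h(k, v) = 78 + v (h(k, v) = (4 + v) + 74 = 78 + v)
(11171 + 24265)*(h(1, 164) + (-19624 - B)) = (11171 + 24265)*((78 + 164) + (-19624 - 1*(-12303))) = 35436*(242 + (-19624 + 12303)) = 35436*(242 - 7321) = 35436*(-7079) = -250851444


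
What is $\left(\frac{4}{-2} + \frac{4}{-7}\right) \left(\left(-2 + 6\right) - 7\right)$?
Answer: $\frac{54}{7} \approx 7.7143$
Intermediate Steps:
$\left(\frac{4}{-2} + \frac{4}{-7}\right) \left(\left(-2 + 6\right) - 7\right) = \left(4 \left(- \frac{1}{2}\right) + 4 \left(- \frac{1}{7}\right)\right) \left(4 - 7\right) = \left(-2 - \frac{4}{7}\right) \left(-3\right) = \left(- \frac{18}{7}\right) \left(-3\right) = \frac{54}{7}$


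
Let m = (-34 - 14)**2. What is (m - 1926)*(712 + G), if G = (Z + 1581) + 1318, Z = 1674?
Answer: 1997730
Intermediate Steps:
G = 4573 (G = (1674 + 1581) + 1318 = 3255 + 1318 = 4573)
m = 2304 (m = (-48)**2 = 2304)
(m - 1926)*(712 + G) = (2304 - 1926)*(712 + 4573) = 378*5285 = 1997730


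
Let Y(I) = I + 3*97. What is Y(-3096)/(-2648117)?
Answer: 2805/2648117 ≈ 0.0010592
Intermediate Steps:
Y(I) = 291 + I (Y(I) = I + 291 = 291 + I)
Y(-3096)/(-2648117) = (291 - 3096)/(-2648117) = -2805*(-1/2648117) = 2805/2648117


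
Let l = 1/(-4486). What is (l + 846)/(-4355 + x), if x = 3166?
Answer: -3795155/5333854 ≈ -0.71152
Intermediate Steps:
l = -1/4486 ≈ -0.00022292
(l + 846)/(-4355 + x) = (-1/4486 + 846)/(-4355 + 3166) = (3795155/4486)/(-1189) = (3795155/4486)*(-1/1189) = -3795155/5333854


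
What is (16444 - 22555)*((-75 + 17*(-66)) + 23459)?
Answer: -136043082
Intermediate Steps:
(16444 - 22555)*((-75 + 17*(-66)) + 23459) = -6111*((-75 - 1122) + 23459) = -6111*(-1197 + 23459) = -6111*22262 = -136043082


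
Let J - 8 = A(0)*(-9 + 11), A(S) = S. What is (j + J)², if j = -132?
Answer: 15376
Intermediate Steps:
J = 8 (J = 8 + 0*(-9 + 11) = 8 + 0*2 = 8 + 0 = 8)
(j + J)² = (-132 + 8)² = (-124)² = 15376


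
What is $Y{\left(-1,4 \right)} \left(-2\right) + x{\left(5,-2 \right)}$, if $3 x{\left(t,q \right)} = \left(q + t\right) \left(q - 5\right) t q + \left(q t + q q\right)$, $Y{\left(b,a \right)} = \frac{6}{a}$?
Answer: $65$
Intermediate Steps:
$x{\left(t,q \right)} = \frac{q^{2}}{3} + \frac{q t}{3} + \frac{q t \left(-5 + q\right) \left(q + t\right)}{3}$ ($x{\left(t,q \right)} = \frac{\left(q + t\right) \left(q - 5\right) t q + \left(q t + q q\right)}{3} = \frac{\left(q + t\right) \left(-5 + q\right) t q + \left(q t + q^{2}\right)}{3} = \frac{\left(-5 + q\right) \left(q + t\right) t q + \left(q^{2} + q t\right)}{3} = \frac{t \left(-5 + q\right) \left(q + t\right) q + \left(q^{2} + q t\right)}{3} = \frac{q t \left(-5 + q\right) \left(q + t\right) + \left(q^{2} + q t\right)}{3} = \frac{q^{2} + q t + q t \left(-5 + q\right) \left(q + t\right)}{3} = \frac{q^{2}}{3} + \frac{q t}{3} + \frac{q t \left(-5 + q\right) \left(q + t\right)}{3}$)
$Y{\left(-1,4 \right)} \left(-2\right) + x{\left(5,-2 \right)} = \frac{6}{4} \left(-2\right) + \frac{1}{3} \left(-2\right) \left(-2 + 5 - 5 \cdot 5^{2} - 2 \cdot 5^{2} + 5 \left(-2\right)^{2} - \left(-10\right) 5\right) = 6 \cdot \frac{1}{4} \left(-2\right) + \frac{1}{3} \left(-2\right) \left(-2 + 5 - 125 - 50 + 5 \cdot 4 + 50\right) = \frac{3}{2} \left(-2\right) + \frac{1}{3} \left(-2\right) \left(-2 + 5 - 125 - 50 + 20 + 50\right) = -3 + \frac{1}{3} \left(-2\right) \left(-102\right) = -3 + 68 = 65$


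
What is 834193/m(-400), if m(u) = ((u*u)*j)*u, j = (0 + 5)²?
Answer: -834193/1600000000 ≈ -0.00052137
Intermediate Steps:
j = 25 (j = 5² = 25)
m(u) = 25*u³ (m(u) = ((u*u)*25)*u = (u²*25)*u = (25*u²)*u = 25*u³)
834193/m(-400) = 834193/((25*(-400)³)) = 834193/((25*(-64000000))) = 834193/(-1600000000) = 834193*(-1/1600000000) = -834193/1600000000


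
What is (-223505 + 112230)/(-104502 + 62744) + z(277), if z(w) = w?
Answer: 11678241/41758 ≈ 279.66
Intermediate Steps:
(-223505 + 112230)/(-104502 + 62744) + z(277) = (-223505 + 112230)/(-104502 + 62744) + 277 = -111275/(-41758) + 277 = -111275*(-1/41758) + 277 = 111275/41758 + 277 = 11678241/41758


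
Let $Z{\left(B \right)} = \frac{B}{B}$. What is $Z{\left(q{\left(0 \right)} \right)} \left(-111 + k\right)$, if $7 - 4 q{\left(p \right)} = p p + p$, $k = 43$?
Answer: $-68$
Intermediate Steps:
$q{\left(p \right)} = \frac{7}{4} - \frac{p}{4} - \frac{p^{2}}{4}$ ($q{\left(p \right)} = \frac{7}{4} - \frac{p p + p}{4} = \frac{7}{4} - \frac{p^{2} + p}{4} = \frac{7}{4} - \frac{p + p^{2}}{4} = \frac{7}{4} - \left(\frac{p}{4} + \frac{p^{2}}{4}\right) = \frac{7}{4} - \frac{p}{4} - \frac{p^{2}}{4}$)
$Z{\left(B \right)} = 1$
$Z{\left(q{\left(0 \right)} \right)} \left(-111 + k\right) = 1 \left(-111 + 43\right) = 1 \left(-68\right) = -68$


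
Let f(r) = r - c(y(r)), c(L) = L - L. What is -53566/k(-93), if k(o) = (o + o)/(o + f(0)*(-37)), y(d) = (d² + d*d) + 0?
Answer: -26783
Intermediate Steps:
y(d) = 2*d² (y(d) = (d² + d²) + 0 = 2*d² + 0 = 2*d²)
c(L) = 0
f(r) = r (f(r) = r - 1*0 = r + 0 = r)
k(o) = 2 (k(o) = (o + o)/(o + 0*(-37)) = (2*o)/(o + 0) = (2*o)/o = 2)
-53566/k(-93) = -53566/2 = -53566*½ = -26783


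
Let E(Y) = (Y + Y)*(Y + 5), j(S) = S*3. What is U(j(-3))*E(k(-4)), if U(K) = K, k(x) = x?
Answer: 72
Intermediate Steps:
j(S) = 3*S
E(Y) = 2*Y*(5 + Y) (E(Y) = (2*Y)*(5 + Y) = 2*Y*(5 + Y))
U(j(-3))*E(k(-4)) = (3*(-3))*(2*(-4)*(5 - 4)) = -18*(-4) = -9*(-8) = 72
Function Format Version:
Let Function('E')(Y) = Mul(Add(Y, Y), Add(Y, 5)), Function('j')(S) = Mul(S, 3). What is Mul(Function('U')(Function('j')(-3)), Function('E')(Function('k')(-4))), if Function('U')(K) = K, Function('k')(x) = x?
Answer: 72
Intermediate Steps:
Function('j')(S) = Mul(3, S)
Function('E')(Y) = Mul(2, Y, Add(5, Y)) (Function('E')(Y) = Mul(Mul(2, Y), Add(5, Y)) = Mul(2, Y, Add(5, Y)))
Mul(Function('U')(Function('j')(-3)), Function('E')(Function('k')(-4))) = Mul(Mul(3, -3), Mul(2, -4, Add(5, -4))) = Mul(-9, Mul(2, -4, 1)) = Mul(-9, -8) = 72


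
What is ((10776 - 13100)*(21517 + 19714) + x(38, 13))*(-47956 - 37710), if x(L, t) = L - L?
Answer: 8208588422104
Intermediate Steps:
x(L, t) = 0
((10776 - 13100)*(21517 + 19714) + x(38, 13))*(-47956 - 37710) = ((10776 - 13100)*(21517 + 19714) + 0)*(-47956 - 37710) = (-2324*41231 + 0)*(-85666) = (-95820844 + 0)*(-85666) = -95820844*(-85666) = 8208588422104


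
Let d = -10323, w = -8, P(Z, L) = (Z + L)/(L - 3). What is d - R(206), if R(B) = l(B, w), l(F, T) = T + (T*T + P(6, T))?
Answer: -114171/11 ≈ -10379.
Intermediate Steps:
P(Z, L) = (L + Z)/(-3 + L)
l(F, T) = T + T² + (6 + T)/(-3 + T) (l(F, T) = T + (T*T + (T + 6)/(-3 + T)) = T + (T² + (6 + T)/(-3 + T)) = T + T² + (6 + T)/(-3 + T))
R(B) = 618/11 (R(B) = (6 - 8 - 8*(1 - 8)*(-3 - 8))/(-3 - 8) = (6 - 8 - 8*(-7)*(-11))/(-11) = -(6 - 8 - 616)/11 = -1/11*(-618) = 618/11)
d - R(206) = -10323 - 1*618/11 = -10323 - 618/11 = -114171/11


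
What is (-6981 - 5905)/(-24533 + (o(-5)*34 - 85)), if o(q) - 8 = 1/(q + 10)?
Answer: 32215/60848 ≈ 0.52943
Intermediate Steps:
o(q) = 8 + 1/(10 + q) (o(q) = 8 + 1/(q + 10) = 8 + 1/(10 + q))
(-6981 - 5905)/(-24533 + (o(-5)*34 - 85)) = (-6981 - 5905)/(-24533 + (((81 + 8*(-5))/(10 - 5))*34 - 85)) = -12886/(-24533 + (((81 - 40)/5)*34 - 85)) = -12886/(-24533 + (((⅕)*41)*34 - 85)) = -12886/(-24533 + ((41/5)*34 - 85)) = -12886/(-24533 + (1394/5 - 85)) = -12886/(-24533 + 969/5) = -12886/(-121696/5) = -12886*(-5/121696) = 32215/60848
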